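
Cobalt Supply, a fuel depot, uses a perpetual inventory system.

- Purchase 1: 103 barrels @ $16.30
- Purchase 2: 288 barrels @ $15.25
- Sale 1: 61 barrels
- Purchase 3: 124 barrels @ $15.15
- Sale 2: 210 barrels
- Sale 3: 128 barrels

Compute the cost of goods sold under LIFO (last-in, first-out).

Sale 1 (61) [LIFO — newest first]: 61 @ $15.25 = $930.25
Sale 2 (210) [LIFO — newest first]: 124 @ $15.15 + 86 @ $15.25 = $3,190.10
Sale 3 (128) [LIFO — newest first]: 128 @ $15.25 = $1,952.00
Total COGS = $930.25 + $3,190.10 + $1,952.00 = $6,072.35
Ending inventory: 103 @ $16.30 + 13 @ $15.25 = $1,877.15
Check: goods available $7,949.50 = COGS $6,072.35 + ending $1,877.15

COGS = $6,072.35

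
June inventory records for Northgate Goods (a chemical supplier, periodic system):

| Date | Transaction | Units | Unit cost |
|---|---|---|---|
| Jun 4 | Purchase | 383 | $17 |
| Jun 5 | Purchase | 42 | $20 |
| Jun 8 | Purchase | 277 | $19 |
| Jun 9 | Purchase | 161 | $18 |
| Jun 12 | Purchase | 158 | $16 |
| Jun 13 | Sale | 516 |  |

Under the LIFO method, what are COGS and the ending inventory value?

Jun 13, 516 sold [LIFO — newest first]: 158 @ $16 + 161 @ $18 + 197 @ $19 = $9,169
Ending inventory: 383 @ $17 + 42 @ $20 + 80 @ $19 = $8,871
Check: goods available $18,040 = COGS $9,169 + ending $8,871

COGS = $9,169; ending inventory = $8,871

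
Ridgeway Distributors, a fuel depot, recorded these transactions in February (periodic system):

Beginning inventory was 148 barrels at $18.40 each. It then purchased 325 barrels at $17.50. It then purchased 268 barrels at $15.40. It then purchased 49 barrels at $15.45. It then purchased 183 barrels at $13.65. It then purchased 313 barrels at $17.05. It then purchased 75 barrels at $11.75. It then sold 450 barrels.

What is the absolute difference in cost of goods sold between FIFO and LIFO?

FIFO COGS: 148 @ $18.40 + 302 @ $17.50 = $8,008.20
LIFO COGS: 75 @ $11.75 + 313 @ $17.05 + 62 @ $13.65 = $7,064.20
Difference = |$8,008.20 − $7,064.20| = $944.00

$944.00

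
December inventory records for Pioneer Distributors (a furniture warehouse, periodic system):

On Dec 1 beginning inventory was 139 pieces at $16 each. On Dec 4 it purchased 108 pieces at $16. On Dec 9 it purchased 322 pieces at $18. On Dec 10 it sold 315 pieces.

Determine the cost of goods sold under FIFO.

COGS = $5,176

Dec 10, 315 sold [FIFO — oldest first]: 139 @ $16 + 108 @ $16 + 68 @ $18 = $5,176
Ending inventory: 254 @ $18 = $4,572
Check: goods available $9,748 = COGS $5,176 + ending $4,572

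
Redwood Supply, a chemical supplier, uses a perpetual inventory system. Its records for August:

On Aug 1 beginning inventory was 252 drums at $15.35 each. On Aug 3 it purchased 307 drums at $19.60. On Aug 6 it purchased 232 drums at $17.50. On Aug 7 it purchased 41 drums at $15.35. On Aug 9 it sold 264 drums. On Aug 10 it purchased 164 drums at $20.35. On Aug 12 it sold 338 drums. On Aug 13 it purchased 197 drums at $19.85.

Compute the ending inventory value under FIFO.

Ending inventory = $11,184.70

Aug 9, 264 sold [FIFO — oldest first]: 252 @ $15.35 + 12 @ $19.60 = $4,103.40
Aug 12, 338 sold [FIFO — oldest first]: 295 @ $19.60 + 43 @ $17.50 = $6,534.50
Total COGS = $4,103.40 + $6,534.50 = $10,637.90
Ending inventory: 189 @ $17.50 + 41 @ $15.35 + 164 @ $20.35 + 197 @ $19.85 = $11,184.70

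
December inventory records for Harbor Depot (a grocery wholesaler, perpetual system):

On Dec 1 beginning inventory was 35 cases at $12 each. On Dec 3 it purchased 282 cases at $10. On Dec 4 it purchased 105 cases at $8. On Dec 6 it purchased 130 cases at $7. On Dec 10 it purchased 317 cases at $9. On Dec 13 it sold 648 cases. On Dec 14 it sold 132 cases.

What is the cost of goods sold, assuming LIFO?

COGS = $6,883

Dec 13, 648 sold [LIFO — newest first]: 317 @ $9 + 130 @ $7 + 105 @ $8 + 96 @ $10 = $5,563
Dec 14, 132 sold [LIFO — newest first]: 132 @ $10 = $1,320
Total COGS = $5,563 + $1,320 = $6,883
Ending inventory: 35 @ $12 + 54 @ $10 = $960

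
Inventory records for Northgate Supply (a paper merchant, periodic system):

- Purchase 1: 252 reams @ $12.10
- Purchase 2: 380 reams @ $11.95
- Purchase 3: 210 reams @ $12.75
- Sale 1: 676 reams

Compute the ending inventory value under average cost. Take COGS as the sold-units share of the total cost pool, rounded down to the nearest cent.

Sale 1, sell 676: 676/842 × $10,267.70 → $8,243.42
Ending inventory (cost pool remaining) = $2,024.28
Check: goods available $10,267.70 = COGS $8,243.42 + ending $2,024.28

Ending inventory = $2,024.28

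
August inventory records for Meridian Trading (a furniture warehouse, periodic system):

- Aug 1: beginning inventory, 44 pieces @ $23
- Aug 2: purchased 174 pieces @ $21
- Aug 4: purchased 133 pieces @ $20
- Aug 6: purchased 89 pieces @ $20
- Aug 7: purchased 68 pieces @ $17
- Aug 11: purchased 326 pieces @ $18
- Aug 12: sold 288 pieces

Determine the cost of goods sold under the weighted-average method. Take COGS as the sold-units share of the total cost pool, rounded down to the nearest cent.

COGS = $5,570.07

Aug 12, sell 288: 288/834 × $16,130.00 → $5,570.07
Ending inventory (cost pool remaining) = $10,559.93
Check: goods available $16,130.00 = COGS $5,570.07 + ending $10,559.93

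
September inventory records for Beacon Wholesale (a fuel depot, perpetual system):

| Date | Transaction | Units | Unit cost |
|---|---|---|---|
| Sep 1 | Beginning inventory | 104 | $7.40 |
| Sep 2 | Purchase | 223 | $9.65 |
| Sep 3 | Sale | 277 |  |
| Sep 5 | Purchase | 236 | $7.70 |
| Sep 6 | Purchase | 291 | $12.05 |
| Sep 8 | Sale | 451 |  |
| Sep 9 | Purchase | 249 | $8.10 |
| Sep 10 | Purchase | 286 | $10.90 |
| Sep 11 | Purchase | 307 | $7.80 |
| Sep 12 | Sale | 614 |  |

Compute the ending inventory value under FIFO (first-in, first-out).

Sep 3, 277 sold [FIFO — oldest first]: 104 @ $7.40 + 173 @ $9.65 = $2,439.05
Sep 8, 451 sold [FIFO — oldest first]: 50 @ $9.65 + 236 @ $7.70 + 165 @ $12.05 = $4,287.95
Sep 12, 614 sold [FIFO — oldest first]: 126 @ $12.05 + 249 @ $8.10 + 239 @ $10.90 = $6,140.30
Total COGS = $2,439.05 + $4,287.95 + $6,140.30 = $12,867.30
Ending inventory: 47 @ $10.90 + 307 @ $7.80 = $2,906.90

Ending inventory = $2,906.90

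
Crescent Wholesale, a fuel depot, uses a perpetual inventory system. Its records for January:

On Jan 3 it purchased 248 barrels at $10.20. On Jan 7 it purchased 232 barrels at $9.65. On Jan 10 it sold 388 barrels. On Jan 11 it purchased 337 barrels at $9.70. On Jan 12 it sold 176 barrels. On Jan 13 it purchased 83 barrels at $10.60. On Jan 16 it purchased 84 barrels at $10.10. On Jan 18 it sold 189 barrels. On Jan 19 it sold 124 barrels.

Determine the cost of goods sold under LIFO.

COGS = $8,681.60

Jan 10, 388 sold [LIFO — newest first]: 232 @ $9.65 + 156 @ $10.20 = $3,830.00
Jan 12, 176 sold [LIFO — newest first]: 176 @ $9.70 = $1,707.20
Jan 18, 189 sold [LIFO — newest first]: 84 @ $10.10 + 83 @ $10.60 + 22 @ $9.70 = $1,941.60
Jan 19, 124 sold [LIFO — newest first]: 124 @ $9.70 = $1,202.80
Total COGS = $3,830.00 + $1,707.20 + $1,941.60 + $1,202.80 = $8,681.60
Ending inventory: 92 @ $10.20 + 15 @ $9.70 = $1,083.90
Check: goods available $9,765.50 = COGS $8,681.60 + ending $1,083.90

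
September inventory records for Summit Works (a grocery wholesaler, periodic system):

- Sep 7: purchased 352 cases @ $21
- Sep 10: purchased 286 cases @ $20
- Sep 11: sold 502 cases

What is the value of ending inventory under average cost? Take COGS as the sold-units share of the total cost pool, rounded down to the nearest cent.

Sep 11, sell 502: 502/638 × $13,112.00 → $10,316.96
Ending inventory (cost pool remaining) = $2,795.04

Ending inventory = $2,795.04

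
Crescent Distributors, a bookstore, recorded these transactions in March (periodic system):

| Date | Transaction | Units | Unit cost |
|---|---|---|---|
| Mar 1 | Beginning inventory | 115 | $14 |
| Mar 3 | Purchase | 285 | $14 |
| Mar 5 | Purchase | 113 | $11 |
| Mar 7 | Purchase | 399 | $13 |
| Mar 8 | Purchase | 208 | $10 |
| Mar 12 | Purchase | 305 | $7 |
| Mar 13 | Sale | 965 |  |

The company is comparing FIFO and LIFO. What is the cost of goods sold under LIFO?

FIFO COGS: 115 @ $14 + 285 @ $14 + 113 @ $11 + 399 @ $13 + 53 @ $10 = $12,560
LIFO COGS: 305 @ $7 + 208 @ $10 + 399 @ $13 + 53 @ $11 = $9,985

COGS = $9,985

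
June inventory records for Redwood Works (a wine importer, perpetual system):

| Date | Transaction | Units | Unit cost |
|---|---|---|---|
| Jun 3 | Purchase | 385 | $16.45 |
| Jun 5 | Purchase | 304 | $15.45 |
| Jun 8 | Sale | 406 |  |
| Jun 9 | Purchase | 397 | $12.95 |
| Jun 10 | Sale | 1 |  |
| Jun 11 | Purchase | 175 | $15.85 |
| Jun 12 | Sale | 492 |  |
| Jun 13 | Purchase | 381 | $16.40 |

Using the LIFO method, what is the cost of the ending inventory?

Jun 8, 406 sold [LIFO — newest first]: 304 @ $15.45 + 102 @ $16.45 = $6,374.70
Jun 10, 1 sold [LIFO — newest first]: 1 @ $12.95 = $12.95
Jun 12, 492 sold [LIFO — newest first]: 175 @ $15.85 + 317 @ $12.95 = $6,878.90
Total COGS = $6,374.70 + $12.95 + $6,878.90 = $13,266.55
Ending inventory: 283 @ $16.45 + 79 @ $12.95 + 381 @ $16.40 = $11,926.80

Ending inventory = $11,926.80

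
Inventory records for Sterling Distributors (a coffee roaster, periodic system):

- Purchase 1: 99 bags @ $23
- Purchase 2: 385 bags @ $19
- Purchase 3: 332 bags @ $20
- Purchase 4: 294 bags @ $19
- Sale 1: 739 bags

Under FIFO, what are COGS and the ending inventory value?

Sale 1 (739) [FIFO — oldest first]: 99 @ $23 + 385 @ $19 + 255 @ $20 = $14,692
Ending inventory: 77 @ $20 + 294 @ $19 = $7,126

COGS = $14,692; ending inventory = $7,126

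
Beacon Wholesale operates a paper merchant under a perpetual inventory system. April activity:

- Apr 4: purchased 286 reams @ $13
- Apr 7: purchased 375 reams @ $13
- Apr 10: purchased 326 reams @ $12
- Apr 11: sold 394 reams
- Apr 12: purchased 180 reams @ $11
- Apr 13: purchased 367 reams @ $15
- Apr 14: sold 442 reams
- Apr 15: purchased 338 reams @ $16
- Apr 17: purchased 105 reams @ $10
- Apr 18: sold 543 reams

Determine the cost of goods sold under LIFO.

Apr 11, 394 sold [LIFO — newest first]: 326 @ $12 + 68 @ $13 = $4,796
Apr 14, 442 sold [LIFO — newest first]: 367 @ $15 + 75 @ $11 = $6,330
Apr 18, 543 sold [LIFO — newest first]: 105 @ $10 + 338 @ $16 + 100 @ $11 = $7,558
Total COGS = $4,796 + $6,330 + $7,558 = $18,684
Ending inventory: 286 @ $13 + 307 @ $13 + 5 @ $11 = $7,764
Check: goods available $26,448 = COGS $18,684 + ending $7,764

COGS = $18,684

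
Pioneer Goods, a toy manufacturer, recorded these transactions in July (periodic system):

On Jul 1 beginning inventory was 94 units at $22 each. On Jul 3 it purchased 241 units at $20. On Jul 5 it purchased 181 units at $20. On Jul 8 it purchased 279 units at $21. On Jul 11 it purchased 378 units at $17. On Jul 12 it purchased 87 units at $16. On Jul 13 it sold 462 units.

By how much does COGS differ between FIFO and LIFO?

FIFO COGS: 94 @ $22 + 241 @ $20 + 127 @ $20 = $9,428
LIFO COGS: 87 @ $16 + 375 @ $17 = $7,767
Difference = |$9,428 − $7,767| = $1,661

$1,661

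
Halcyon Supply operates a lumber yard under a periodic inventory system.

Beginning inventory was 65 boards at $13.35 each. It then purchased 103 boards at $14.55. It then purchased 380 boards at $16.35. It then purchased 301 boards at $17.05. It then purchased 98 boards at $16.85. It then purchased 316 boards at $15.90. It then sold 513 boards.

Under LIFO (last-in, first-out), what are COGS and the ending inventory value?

COGS = $8,363.65; ending inventory = $12,023.50

Sale 1 (513) [LIFO — newest first]: 316 @ $15.90 + 98 @ $16.85 + 99 @ $17.05 = $8,363.65
Ending inventory: 65 @ $13.35 + 103 @ $14.55 + 380 @ $16.35 + 202 @ $17.05 = $12,023.50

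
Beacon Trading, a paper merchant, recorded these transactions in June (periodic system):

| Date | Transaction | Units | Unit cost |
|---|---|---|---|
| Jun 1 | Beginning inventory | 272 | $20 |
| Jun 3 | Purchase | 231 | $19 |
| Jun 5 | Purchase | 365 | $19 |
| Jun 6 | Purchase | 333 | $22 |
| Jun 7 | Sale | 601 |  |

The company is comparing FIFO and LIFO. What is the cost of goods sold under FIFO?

FIFO COGS: 272 @ $20 + 231 @ $19 + 98 @ $19 = $11,691
LIFO COGS: 333 @ $22 + 268 @ $19 = $12,418

COGS = $11,691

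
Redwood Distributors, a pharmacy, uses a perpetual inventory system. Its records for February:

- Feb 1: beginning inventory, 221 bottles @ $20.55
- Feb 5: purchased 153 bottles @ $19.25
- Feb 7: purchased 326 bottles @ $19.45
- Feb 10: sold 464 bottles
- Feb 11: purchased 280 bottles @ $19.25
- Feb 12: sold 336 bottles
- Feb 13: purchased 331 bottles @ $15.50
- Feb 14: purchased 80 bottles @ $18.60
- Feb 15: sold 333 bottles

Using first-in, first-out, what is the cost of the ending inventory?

Feb 10, 464 sold [FIFO — oldest first]: 221 @ $20.55 + 153 @ $19.25 + 90 @ $19.45 = $9,237.30
Feb 12, 336 sold [FIFO — oldest first]: 236 @ $19.45 + 100 @ $19.25 = $6,515.20
Feb 15, 333 sold [FIFO — oldest first]: 180 @ $19.25 + 153 @ $15.50 = $5,836.50
Total COGS = $9,237.30 + $6,515.20 + $5,836.50 = $21,589.00
Ending inventory: 178 @ $15.50 + 80 @ $18.60 = $4,247.00

Ending inventory = $4,247.00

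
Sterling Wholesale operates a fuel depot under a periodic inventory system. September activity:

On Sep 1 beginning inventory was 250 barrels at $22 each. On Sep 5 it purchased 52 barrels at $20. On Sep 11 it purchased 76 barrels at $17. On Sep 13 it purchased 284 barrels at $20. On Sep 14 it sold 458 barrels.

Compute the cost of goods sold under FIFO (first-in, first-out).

COGS = $9,432

Sep 14, 458 sold [FIFO — oldest first]: 250 @ $22 + 52 @ $20 + 76 @ $17 + 80 @ $20 = $9,432
Ending inventory: 204 @ $20 = $4,080
Check: goods available $13,512 = COGS $9,432 + ending $4,080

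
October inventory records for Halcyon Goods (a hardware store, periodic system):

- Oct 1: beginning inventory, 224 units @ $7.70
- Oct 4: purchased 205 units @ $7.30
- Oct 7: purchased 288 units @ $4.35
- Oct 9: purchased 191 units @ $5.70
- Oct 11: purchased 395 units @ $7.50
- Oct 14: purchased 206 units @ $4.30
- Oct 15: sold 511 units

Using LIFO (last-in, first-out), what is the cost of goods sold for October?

Oct 15, 511 sold [LIFO — newest first]: 206 @ $4.30 + 305 @ $7.50 = $3,173.30
Ending inventory: 224 @ $7.70 + 205 @ $7.30 + 288 @ $4.35 + 191 @ $5.70 + 90 @ $7.50 = $6,237.80
Check: goods available $9,411.10 = COGS $3,173.30 + ending $6,237.80

COGS = $3,173.30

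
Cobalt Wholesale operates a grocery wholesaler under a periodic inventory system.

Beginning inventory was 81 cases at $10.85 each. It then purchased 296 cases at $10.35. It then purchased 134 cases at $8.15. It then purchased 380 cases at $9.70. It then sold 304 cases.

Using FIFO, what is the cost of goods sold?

Sale 1 (304) [FIFO — oldest first]: 81 @ $10.85 + 223 @ $10.35 = $3,186.90
Ending inventory: 73 @ $10.35 + 134 @ $8.15 + 380 @ $9.70 = $5,533.65

COGS = $3,186.90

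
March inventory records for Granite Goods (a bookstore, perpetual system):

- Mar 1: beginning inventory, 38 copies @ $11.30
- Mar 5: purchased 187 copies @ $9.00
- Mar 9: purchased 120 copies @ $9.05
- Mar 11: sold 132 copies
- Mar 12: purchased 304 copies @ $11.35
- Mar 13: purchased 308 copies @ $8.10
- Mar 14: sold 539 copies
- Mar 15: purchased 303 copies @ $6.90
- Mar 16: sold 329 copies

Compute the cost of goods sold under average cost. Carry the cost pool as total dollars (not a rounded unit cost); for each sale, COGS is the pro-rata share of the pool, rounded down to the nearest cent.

After Mar 1: 38 on hand, pool $429.40 (≈ $11.3000 each)
After Mar 5: 225 on hand, pool $2,112.40 (≈ $9.3884 each)
After Mar 9: 345 on hand, pool $3,198.40 (≈ $9.2707 each)
Mar 11, sell 132: 132/345 × $3,198.40 → $1,223.73
After Mar 12: 517 on hand, pool $5,425.07 (≈ $10.4934 each)
After Mar 13: 825 on hand, pool $7,919.87 (≈ $9.5998 each)
Mar 14, sell 539: 539/825 × $7,919.87 → $5,174.31
After Mar 15: 589 on hand, pool $4,836.26 (≈ $8.2110 each)
Mar 16, sell 329: 329/589 × $4,836.26 → $2,701.40
Total COGS = $1,223.73 + $5,174.31 + $2,701.40 = $9,099.44
Ending inventory (cost pool remaining) = $2,134.86

COGS = $9,099.44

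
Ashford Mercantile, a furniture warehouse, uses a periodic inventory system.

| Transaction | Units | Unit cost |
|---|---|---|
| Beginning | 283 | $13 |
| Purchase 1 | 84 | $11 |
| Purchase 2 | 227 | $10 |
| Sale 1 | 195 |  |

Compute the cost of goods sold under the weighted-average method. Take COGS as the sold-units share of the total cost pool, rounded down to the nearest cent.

Sale 1, sell 195: 195/594 × $6,873.00 → $2,256.28
Ending inventory (cost pool remaining) = $4,616.72
Check: goods available $6,873.00 = COGS $2,256.28 + ending $4,616.72

COGS = $2,256.28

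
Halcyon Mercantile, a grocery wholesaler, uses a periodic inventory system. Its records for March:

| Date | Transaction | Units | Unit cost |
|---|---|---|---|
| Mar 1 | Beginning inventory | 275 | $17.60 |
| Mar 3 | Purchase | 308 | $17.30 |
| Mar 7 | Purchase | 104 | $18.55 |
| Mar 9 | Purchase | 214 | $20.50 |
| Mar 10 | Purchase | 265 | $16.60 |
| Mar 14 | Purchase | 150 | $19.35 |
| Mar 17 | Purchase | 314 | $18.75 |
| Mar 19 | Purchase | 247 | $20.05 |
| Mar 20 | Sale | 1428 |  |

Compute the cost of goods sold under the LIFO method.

COGS = $26,775.75

Mar 20, 1428 sold [LIFO — newest first]: 247 @ $20.05 + 314 @ $18.75 + 150 @ $19.35 + 265 @ $16.60 + 214 @ $20.50 + 104 @ $18.55 + 134 @ $17.30 = $26,775.75
Ending inventory: 275 @ $17.60 + 174 @ $17.30 = $7,850.20
Check: goods available $34,625.95 = COGS $26,775.75 + ending $7,850.20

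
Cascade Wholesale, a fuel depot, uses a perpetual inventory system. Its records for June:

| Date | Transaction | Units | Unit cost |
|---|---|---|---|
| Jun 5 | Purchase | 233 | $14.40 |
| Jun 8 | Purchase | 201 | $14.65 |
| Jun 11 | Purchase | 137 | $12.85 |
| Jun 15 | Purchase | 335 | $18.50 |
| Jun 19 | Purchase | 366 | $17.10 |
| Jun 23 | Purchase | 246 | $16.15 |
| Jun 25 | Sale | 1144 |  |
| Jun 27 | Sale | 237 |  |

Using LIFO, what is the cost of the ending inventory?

Jun 25, 1144 sold [LIFO — newest first]: 246 @ $16.15 + 366 @ $17.10 + 335 @ $18.50 + 137 @ $12.85 + 60 @ $14.65 = $19,068.45
Jun 27, 237 sold [LIFO — newest first]: 141 @ $14.65 + 96 @ $14.40 = $3,448.05
Total COGS = $19,068.45 + $3,448.05 = $22,516.50
Ending inventory: 137 @ $14.40 = $1,972.80

Ending inventory = $1,972.80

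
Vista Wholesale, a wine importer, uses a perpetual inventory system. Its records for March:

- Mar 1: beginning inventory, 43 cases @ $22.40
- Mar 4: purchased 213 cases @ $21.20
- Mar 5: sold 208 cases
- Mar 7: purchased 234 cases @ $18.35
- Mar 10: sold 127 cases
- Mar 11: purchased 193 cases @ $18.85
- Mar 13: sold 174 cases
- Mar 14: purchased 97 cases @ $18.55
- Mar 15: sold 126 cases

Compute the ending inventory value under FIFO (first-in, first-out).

Ending inventory = $2,704.15

Mar 5, 208 sold [FIFO — oldest first]: 43 @ $22.40 + 165 @ $21.20 = $4,461.20
Mar 10, 127 sold [FIFO — oldest first]: 48 @ $21.20 + 79 @ $18.35 = $2,467.25
Mar 13, 174 sold [FIFO — oldest first]: 155 @ $18.35 + 19 @ $18.85 = $3,202.40
Mar 15, 126 sold [FIFO — oldest first]: 126 @ $18.85 = $2,375.10
Total COGS = $4,461.20 + $2,467.25 + $3,202.40 + $2,375.10 = $12,505.95
Ending inventory: 48 @ $18.85 + 97 @ $18.55 = $2,704.15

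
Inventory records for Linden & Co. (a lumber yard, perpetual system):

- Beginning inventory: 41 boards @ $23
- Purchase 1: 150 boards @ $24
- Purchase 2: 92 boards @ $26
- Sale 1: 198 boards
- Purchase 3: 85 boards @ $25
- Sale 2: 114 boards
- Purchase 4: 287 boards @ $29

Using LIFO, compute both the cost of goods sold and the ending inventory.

Sale 1 (198) [LIFO — newest first]: 92 @ $26 + 106 @ $24 = $4,936
Sale 2 (114) [LIFO — newest first]: 85 @ $25 + 29 @ $24 = $2,821
Total COGS = $4,936 + $2,821 = $7,757
Ending inventory: 41 @ $23 + 15 @ $24 + 287 @ $29 = $9,626

COGS = $7,757; ending inventory = $9,626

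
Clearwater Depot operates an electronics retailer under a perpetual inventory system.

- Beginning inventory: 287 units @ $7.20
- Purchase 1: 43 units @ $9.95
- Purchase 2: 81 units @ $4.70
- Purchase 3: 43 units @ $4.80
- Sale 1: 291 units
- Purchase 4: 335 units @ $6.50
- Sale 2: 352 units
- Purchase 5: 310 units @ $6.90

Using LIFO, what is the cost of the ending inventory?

Ending inventory = $3,190.20

Sale 1 (291) [LIFO — newest first]: 43 @ $4.80 + 81 @ $4.70 + 43 @ $9.95 + 124 @ $7.20 = $1,907.75
Sale 2 (352) [LIFO — newest first]: 335 @ $6.50 + 17 @ $7.20 = $2,299.90
Total COGS = $1,907.75 + $2,299.90 = $4,207.65
Ending inventory: 146 @ $7.20 + 310 @ $6.90 = $3,190.20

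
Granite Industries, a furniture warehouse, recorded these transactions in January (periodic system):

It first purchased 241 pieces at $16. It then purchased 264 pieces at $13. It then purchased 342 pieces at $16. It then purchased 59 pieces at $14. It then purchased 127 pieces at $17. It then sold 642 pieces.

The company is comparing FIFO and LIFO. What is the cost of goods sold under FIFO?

FIFO COGS: 241 @ $16 + 264 @ $13 + 137 @ $16 = $9,480
LIFO COGS: 127 @ $17 + 59 @ $14 + 342 @ $16 + 114 @ $13 = $9,939

COGS = $9,480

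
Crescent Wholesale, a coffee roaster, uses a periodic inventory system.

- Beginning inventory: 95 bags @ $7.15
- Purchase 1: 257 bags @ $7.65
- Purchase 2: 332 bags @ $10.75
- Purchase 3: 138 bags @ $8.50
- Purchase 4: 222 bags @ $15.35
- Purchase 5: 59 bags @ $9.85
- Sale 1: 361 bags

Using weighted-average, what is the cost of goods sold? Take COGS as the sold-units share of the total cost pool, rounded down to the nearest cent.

COGS = $3,723.29

Sale 1, sell 361: 361/1103 × $11,376.15 → $3,723.29
Ending inventory (cost pool remaining) = $7,652.86
Check: goods available $11,376.15 = COGS $3,723.29 + ending $7,652.86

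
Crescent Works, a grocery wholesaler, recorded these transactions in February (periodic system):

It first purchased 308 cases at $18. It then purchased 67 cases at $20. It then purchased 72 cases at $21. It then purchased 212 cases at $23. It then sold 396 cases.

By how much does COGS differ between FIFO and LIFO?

$1,213

FIFO COGS: 308 @ $18 + 67 @ $20 + 21 @ $21 = $7,325
LIFO COGS: 212 @ $23 + 72 @ $21 + 67 @ $20 + 45 @ $18 = $8,538
Difference = |$7,325 − $8,538| = $1,213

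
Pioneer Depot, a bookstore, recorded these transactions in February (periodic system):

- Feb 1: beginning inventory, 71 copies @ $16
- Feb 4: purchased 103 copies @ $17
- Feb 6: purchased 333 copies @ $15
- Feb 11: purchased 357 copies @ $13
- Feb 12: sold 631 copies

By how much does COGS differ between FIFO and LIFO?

$743

FIFO COGS: 71 @ $16 + 103 @ $17 + 333 @ $15 + 124 @ $13 = $9,494
LIFO COGS: 357 @ $13 + 274 @ $15 = $8,751
Difference = |$9,494 − $8,751| = $743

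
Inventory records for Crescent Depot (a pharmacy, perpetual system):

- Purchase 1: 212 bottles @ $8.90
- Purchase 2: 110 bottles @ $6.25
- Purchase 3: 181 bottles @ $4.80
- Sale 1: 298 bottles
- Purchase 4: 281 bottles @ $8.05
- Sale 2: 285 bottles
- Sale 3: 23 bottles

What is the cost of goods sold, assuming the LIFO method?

Sale 1 (298) [LIFO — newest first]: 181 @ $4.80 + 110 @ $6.25 + 7 @ $8.90 = $1,618.60
Sale 2 (285) [LIFO — newest first]: 281 @ $8.05 + 4 @ $8.90 = $2,297.65
Sale 3 (23) [LIFO — newest first]: 23 @ $8.90 = $204.70
Total COGS = $1,618.60 + $2,297.65 + $204.70 = $4,120.95
Ending inventory: 178 @ $8.90 = $1,584.20

COGS = $4,120.95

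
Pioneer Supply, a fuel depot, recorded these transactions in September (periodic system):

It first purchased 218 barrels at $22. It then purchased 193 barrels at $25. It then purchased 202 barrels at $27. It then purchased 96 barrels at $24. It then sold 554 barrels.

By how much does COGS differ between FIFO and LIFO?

$487

FIFO COGS: 218 @ $22 + 193 @ $25 + 143 @ $27 = $13,482
LIFO COGS: 96 @ $24 + 202 @ $27 + 193 @ $25 + 63 @ $22 = $13,969
Difference = |$13,482 − $13,969| = $487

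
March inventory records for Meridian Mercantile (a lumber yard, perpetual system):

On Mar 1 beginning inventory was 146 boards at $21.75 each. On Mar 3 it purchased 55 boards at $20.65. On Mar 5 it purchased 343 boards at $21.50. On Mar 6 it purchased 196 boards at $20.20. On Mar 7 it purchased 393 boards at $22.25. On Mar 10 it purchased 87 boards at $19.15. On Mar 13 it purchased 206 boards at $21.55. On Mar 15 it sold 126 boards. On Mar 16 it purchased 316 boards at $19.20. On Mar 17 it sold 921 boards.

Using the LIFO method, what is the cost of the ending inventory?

Mar 15, 126 sold [LIFO — newest first]: 126 @ $21.55 = $2,715.30
Mar 17, 921 sold [LIFO — newest first]: 316 @ $19.20 + 80 @ $21.55 + 87 @ $19.15 + 393 @ $22.25 + 45 @ $20.20 = $19,110.50
Total COGS = $2,715.30 + $19,110.50 = $21,825.80
Ending inventory: 146 @ $21.75 + 55 @ $20.65 + 343 @ $21.50 + 151 @ $20.20 = $14,735.95

Ending inventory = $14,735.95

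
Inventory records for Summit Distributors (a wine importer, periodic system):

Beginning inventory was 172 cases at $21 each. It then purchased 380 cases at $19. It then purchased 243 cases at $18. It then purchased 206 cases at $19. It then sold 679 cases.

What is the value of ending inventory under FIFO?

Sale 1 (679) [FIFO — oldest first]: 172 @ $21 + 380 @ $19 + 127 @ $18 = $13,118
Ending inventory: 116 @ $18 + 206 @ $19 = $6,002

Ending inventory = $6,002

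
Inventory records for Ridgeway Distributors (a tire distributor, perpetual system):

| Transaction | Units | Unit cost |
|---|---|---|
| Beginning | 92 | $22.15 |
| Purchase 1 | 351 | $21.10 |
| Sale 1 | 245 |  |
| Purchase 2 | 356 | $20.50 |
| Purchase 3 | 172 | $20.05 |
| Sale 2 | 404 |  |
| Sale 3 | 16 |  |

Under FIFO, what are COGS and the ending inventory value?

Sale 1 (245) [FIFO — oldest first]: 92 @ $22.15 + 153 @ $21.10 = $5,266.10
Sale 2 (404) [FIFO — oldest first]: 198 @ $21.10 + 206 @ $20.50 = $8,400.80
Sale 3 (16) [FIFO — oldest first]: 16 @ $20.50 = $328.00
Total COGS = $5,266.10 + $8,400.80 + $328.00 = $13,994.90
Ending inventory: 134 @ $20.50 + 172 @ $20.05 = $6,195.60
Check: goods available $20,190.50 = COGS $13,994.90 + ending $6,195.60

COGS = $13,994.90; ending inventory = $6,195.60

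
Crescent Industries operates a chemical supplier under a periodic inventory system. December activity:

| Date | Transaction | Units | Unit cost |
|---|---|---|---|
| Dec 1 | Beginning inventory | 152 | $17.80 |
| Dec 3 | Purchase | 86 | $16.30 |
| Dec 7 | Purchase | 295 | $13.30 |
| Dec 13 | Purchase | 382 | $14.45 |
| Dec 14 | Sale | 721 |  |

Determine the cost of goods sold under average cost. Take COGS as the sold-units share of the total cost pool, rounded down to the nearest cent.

COGS = $10,677.73

Dec 14, sell 721: 721/915 × $13,550.80 → $10,677.73
Ending inventory (cost pool remaining) = $2,873.07
Check: goods available $13,550.80 = COGS $10,677.73 + ending $2,873.07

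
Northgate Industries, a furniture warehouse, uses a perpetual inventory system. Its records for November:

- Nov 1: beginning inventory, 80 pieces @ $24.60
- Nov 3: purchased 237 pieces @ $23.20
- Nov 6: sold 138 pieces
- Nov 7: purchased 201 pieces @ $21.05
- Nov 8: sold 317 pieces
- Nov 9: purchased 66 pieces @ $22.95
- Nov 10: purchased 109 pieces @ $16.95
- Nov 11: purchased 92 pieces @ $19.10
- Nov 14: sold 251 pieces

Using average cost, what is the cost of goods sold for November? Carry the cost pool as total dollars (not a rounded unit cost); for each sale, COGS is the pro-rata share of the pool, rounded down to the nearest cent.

COGS = $15,256.07

After Nov 1: 80 on hand, pool $1,968.00 (≈ $24.6000 each)
After Nov 3: 317 on hand, pool $7,466.40 (≈ $23.5533 each)
Nov 6, sell 138: 138/317 × $7,466.40 → $3,250.35
After Nov 7: 380 on hand, pool $8,447.10 (≈ $22.2292 each)
Nov 8, sell 317: 317/380 × $8,447.10 → $7,046.65
After Nov 9: 129 on hand, pool $2,915.15 (≈ $22.5981 each)
After Nov 10: 238 on hand, pool $4,762.70 (≈ $20.0113 each)
After Nov 11: 330 on hand, pool $6,519.90 (≈ $19.7573 each)
Nov 14, sell 251: 251/330 × $6,519.90 → $4,959.07
Total COGS = $3,250.35 + $7,046.65 + $4,959.07 = $15,256.07
Ending inventory (cost pool remaining) = $1,560.83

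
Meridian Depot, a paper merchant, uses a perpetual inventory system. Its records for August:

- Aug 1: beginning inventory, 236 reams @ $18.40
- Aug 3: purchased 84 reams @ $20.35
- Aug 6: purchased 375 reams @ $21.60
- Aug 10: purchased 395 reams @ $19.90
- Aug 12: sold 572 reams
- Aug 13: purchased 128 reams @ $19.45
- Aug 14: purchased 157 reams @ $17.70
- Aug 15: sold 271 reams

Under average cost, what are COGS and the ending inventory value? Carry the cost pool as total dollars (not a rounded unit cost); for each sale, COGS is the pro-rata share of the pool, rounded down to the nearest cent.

After Aug 1: 236 on hand, pool $4,342.40 (≈ $18.4000 each)
After Aug 3: 320 on hand, pool $6,051.80 (≈ $18.9119 each)
After Aug 6: 695 on hand, pool $14,151.80 (≈ $20.3623 each)
After Aug 10: 1090 on hand, pool $22,012.30 (≈ $20.1948 each)
Aug 12, sell 572: 572/1090 × $22,012.30 → $11,551.40
After Aug 13: 646 on hand, pool $12,950.50 (≈ $20.0472 each)
After Aug 14: 803 on hand, pool $15,729.40 (≈ $19.5883 each)
Aug 15, sell 271: 271/803 × $15,729.40 → $5,308.42
Total COGS = $11,551.40 + $5,308.42 = $16,859.82
Ending inventory (cost pool remaining) = $10,420.98

COGS = $16,859.82; ending inventory = $10,420.98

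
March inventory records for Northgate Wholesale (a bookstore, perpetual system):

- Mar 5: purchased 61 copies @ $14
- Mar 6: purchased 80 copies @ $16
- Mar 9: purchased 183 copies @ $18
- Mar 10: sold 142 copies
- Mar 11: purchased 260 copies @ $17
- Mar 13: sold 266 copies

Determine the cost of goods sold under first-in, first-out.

Mar 10, 142 sold [FIFO — oldest first]: 61 @ $14 + 80 @ $16 + 1 @ $18 = $2,152
Mar 13, 266 sold [FIFO — oldest first]: 182 @ $18 + 84 @ $17 = $4,704
Total COGS = $2,152 + $4,704 = $6,856
Ending inventory: 176 @ $17 = $2,992
Check: goods available $9,848 = COGS $6,856 + ending $2,992

COGS = $6,856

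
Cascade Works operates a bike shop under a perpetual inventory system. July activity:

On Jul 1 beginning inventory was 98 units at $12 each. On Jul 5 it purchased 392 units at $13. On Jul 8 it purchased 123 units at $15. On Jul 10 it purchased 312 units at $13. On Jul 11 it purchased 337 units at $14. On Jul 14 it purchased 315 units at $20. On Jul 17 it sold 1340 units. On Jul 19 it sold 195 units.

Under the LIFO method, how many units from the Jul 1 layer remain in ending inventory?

Jul 17, 1340 sold [LIFO — newest first]: 315 @ $20 + 337 @ $14 + 312 @ $13 + 123 @ $15 + 253 @ $13 = $20,208
Jul 19, 195 sold [LIFO — newest first]: 139 @ $13 + 56 @ $12 = $2,479
Total COGS = $20,208 + $2,479 = $22,687
Ending inventory: 42 @ $12 = $504

42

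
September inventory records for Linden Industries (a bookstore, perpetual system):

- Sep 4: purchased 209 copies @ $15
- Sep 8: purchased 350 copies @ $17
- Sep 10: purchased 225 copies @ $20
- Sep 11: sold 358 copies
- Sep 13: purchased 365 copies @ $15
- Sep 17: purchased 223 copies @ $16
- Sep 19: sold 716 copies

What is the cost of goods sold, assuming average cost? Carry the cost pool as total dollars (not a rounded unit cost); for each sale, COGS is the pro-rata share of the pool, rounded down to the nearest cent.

COGS = $17,801.03

After Sep 4: 209 on hand, pool $3,135.00 (≈ $15.0000 each)
After Sep 8: 559 on hand, pool $9,085.00 (≈ $16.2522 each)
After Sep 10: 784 on hand, pool $13,585.00 (≈ $17.3278 each)
Sep 11, sell 358: 358/784 × $13,585.00 → $6,203.35
After Sep 13: 791 on hand, pool $12,856.65 (≈ $16.2537 each)
After Sep 17: 1014 on hand, pool $16,424.65 (≈ $16.1979 each)
Sep 19, sell 716: 716/1014 × $16,424.65 → $11,597.68
Total COGS = $6,203.35 + $11,597.68 = $17,801.03
Ending inventory (cost pool remaining) = $4,826.97
Check: goods available $22,628.00 = COGS $17,801.03 + ending $4,826.97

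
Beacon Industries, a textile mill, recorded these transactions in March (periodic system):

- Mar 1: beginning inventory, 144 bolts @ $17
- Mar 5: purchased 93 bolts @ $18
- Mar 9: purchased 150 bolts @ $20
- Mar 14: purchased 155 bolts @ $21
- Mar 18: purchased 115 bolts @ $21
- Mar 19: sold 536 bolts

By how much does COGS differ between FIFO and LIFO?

$484

FIFO COGS: 144 @ $17 + 93 @ $18 + 150 @ $20 + 149 @ $21 = $10,251
LIFO COGS: 115 @ $21 + 155 @ $21 + 150 @ $20 + 93 @ $18 + 23 @ $17 = $10,735
Difference = |$10,251 − $10,735| = $484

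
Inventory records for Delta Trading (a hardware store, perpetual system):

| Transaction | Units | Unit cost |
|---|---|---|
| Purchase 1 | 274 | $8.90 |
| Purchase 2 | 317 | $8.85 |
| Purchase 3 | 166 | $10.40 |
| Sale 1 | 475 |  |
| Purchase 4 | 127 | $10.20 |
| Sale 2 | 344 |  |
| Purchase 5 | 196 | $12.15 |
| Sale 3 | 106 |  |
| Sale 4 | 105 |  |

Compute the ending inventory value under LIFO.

Ending inventory = $445.00

Sale 1 (475) [LIFO — newest first]: 166 @ $10.40 + 309 @ $8.85 = $4,461.05
Sale 2 (344) [LIFO — newest first]: 127 @ $10.20 + 8 @ $8.85 + 209 @ $8.90 = $3,226.30
Sale 3 (106) [LIFO — newest first]: 106 @ $12.15 = $1,287.90
Sale 4 (105) [LIFO — newest first]: 90 @ $12.15 + 15 @ $8.90 = $1,227.00
Total COGS = $4,461.05 + $3,226.30 + $1,287.90 + $1,227.00 = $10,202.25
Ending inventory: 50 @ $8.90 = $445.00
Check: goods available $10,647.25 = COGS $10,202.25 + ending $445.00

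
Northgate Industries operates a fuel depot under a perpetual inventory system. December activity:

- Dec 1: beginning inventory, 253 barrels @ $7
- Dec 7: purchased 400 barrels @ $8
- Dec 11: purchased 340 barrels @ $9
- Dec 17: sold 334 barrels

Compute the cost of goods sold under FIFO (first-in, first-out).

COGS = $2,419

Dec 17, 334 sold [FIFO — oldest first]: 253 @ $7 + 81 @ $8 = $2,419
Ending inventory: 319 @ $8 + 340 @ $9 = $5,612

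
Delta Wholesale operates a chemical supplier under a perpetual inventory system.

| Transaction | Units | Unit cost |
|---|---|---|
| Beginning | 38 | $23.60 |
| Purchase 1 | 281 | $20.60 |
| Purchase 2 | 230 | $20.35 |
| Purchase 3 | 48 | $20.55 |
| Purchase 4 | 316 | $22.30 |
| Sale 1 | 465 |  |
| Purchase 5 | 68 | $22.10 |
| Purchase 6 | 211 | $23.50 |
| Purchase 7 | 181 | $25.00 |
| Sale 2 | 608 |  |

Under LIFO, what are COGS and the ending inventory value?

COGS = $24,091.40; ending inventory = $6,294.00

Sale 1 (465) [LIFO — newest first]: 316 @ $22.30 + 48 @ $20.55 + 101 @ $20.35 = $10,088.55
Sale 2 (608) [LIFO — newest first]: 181 @ $25.00 + 211 @ $23.50 + 68 @ $22.10 + 129 @ $20.35 + 19 @ $20.60 = $14,002.85
Total COGS = $10,088.55 + $14,002.85 = $24,091.40
Ending inventory: 38 @ $23.60 + 262 @ $20.60 = $6,294.00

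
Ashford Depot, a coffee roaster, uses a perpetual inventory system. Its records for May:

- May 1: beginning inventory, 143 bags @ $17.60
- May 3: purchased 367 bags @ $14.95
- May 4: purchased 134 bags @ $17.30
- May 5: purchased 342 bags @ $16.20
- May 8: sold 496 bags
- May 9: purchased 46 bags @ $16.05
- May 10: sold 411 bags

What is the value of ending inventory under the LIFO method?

Ending inventory = $2,200.00

May 8, 496 sold [LIFO — newest first]: 342 @ $16.20 + 134 @ $17.30 + 20 @ $14.95 = $8,157.60
May 10, 411 sold [LIFO — newest first]: 46 @ $16.05 + 347 @ $14.95 + 18 @ $17.60 = $6,242.75
Total COGS = $8,157.60 + $6,242.75 = $14,400.35
Ending inventory: 125 @ $17.60 = $2,200.00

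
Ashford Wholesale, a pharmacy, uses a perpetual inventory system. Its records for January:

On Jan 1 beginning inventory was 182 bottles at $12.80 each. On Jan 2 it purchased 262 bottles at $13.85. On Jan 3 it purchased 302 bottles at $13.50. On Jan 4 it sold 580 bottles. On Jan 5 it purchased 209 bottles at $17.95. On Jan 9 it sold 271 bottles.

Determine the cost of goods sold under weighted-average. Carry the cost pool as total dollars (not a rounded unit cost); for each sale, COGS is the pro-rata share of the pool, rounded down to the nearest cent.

COGS = $12,127.11

After Jan 1: 182 on hand, pool $2,329.60 (≈ $12.8000 each)
After Jan 2: 444 on hand, pool $5,958.30 (≈ $13.4196 each)
After Jan 3: 746 on hand, pool $10,035.30 (≈ $13.4521 each)
Jan 4, sell 580: 580/746 × $10,035.30 → $7,802.24
After Jan 5: 375 on hand, pool $5,984.61 (≈ $15.9590 each)
Jan 9, sell 271: 271/375 × $5,984.61 → $4,324.87
Total COGS = $7,802.24 + $4,324.87 = $12,127.11
Ending inventory (cost pool remaining) = $1,659.74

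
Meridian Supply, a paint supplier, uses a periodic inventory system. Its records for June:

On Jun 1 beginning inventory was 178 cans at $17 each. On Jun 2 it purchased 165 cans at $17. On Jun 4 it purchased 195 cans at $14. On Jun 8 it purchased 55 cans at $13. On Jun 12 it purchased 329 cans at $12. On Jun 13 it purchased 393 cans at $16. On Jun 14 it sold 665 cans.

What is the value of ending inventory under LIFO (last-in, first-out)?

Ending inventory = $9,960

Jun 14, 665 sold [LIFO — newest first]: 393 @ $16 + 272 @ $12 = $9,552
Ending inventory: 178 @ $17 + 165 @ $17 + 195 @ $14 + 55 @ $13 + 57 @ $12 = $9,960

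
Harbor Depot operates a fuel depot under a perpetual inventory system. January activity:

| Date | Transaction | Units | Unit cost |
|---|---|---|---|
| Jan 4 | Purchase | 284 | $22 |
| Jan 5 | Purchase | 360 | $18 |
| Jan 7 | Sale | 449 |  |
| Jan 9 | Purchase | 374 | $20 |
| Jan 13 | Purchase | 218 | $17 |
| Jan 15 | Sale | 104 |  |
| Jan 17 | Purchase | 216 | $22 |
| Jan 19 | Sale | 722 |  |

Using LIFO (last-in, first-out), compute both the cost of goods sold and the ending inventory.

COGS = $24,772; ending inventory = $3,894

Jan 7, 449 sold [LIFO — newest first]: 360 @ $18 + 89 @ $22 = $8,438
Jan 15, 104 sold [LIFO — newest first]: 104 @ $17 = $1,768
Jan 19, 722 sold [LIFO — newest first]: 216 @ $22 + 114 @ $17 + 374 @ $20 + 18 @ $22 = $14,566
Total COGS = $8,438 + $1,768 + $14,566 = $24,772
Ending inventory: 177 @ $22 = $3,894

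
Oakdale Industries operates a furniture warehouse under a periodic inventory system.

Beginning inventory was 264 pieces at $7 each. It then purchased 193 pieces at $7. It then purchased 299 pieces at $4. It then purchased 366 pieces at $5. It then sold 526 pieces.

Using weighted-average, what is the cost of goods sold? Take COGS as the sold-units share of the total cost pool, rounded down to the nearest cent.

COGS = $2,918.31

Sale 1, sell 526: 526/1122 × $6,225.00 → $2,918.31
Ending inventory (cost pool remaining) = $3,306.69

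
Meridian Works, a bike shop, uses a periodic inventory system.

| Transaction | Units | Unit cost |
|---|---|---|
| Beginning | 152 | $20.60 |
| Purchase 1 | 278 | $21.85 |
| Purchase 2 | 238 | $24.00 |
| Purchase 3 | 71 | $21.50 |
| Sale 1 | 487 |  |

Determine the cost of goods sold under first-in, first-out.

Sale 1 (487) [FIFO — oldest first]: 152 @ $20.60 + 278 @ $21.85 + 57 @ $24.00 = $10,573.50
Ending inventory: 181 @ $24.00 + 71 @ $21.50 = $5,870.50

COGS = $10,573.50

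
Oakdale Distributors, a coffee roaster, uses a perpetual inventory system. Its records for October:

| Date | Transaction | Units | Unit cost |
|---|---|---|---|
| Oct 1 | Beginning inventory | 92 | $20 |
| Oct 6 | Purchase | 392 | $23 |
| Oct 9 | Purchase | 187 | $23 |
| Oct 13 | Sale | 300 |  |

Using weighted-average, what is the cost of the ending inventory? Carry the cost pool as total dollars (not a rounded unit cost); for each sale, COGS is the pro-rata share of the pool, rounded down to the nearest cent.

After Oct 1: 92 on hand, pool $1,840.00 (≈ $20.0000 each)
After Oct 6: 484 on hand, pool $10,856.00 (≈ $22.4298 each)
After Oct 9: 671 on hand, pool $15,157.00 (≈ $22.5887 each)
Oct 13, sell 300: 300/671 × $15,157.00 → $6,776.60
Ending inventory (cost pool remaining) = $8,380.40

Ending inventory = $8,380.40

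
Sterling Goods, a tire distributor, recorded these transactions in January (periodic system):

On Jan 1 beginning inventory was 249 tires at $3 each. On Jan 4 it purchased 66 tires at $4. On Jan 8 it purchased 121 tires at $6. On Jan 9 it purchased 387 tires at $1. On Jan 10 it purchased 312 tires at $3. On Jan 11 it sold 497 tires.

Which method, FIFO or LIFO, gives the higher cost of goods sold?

FIFO COGS: 249 @ $3 + 66 @ $4 + 121 @ $6 + 61 @ $1 = $1,798
LIFO COGS: 312 @ $3 + 185 @ $1 = $1,121

FIFO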